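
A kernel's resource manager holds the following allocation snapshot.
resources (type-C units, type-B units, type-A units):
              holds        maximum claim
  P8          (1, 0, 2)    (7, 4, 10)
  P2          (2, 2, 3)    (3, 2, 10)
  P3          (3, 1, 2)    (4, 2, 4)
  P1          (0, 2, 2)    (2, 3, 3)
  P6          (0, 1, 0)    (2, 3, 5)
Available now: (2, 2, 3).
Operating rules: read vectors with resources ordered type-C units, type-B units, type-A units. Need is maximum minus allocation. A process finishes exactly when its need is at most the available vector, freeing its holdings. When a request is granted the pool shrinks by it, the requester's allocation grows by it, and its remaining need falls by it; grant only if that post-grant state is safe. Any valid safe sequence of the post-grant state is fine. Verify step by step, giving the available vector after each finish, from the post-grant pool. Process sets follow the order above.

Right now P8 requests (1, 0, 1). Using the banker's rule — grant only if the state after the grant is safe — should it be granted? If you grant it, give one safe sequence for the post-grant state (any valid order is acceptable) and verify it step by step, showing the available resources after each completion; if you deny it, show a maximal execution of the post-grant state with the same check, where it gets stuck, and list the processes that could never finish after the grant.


DENY — the pretend-granted state is unsafe.
Key observation: once P3, P1, P6 finish, the pool peaks at (4, 6, 6) — and every remaining process still needs more type-A units than that.
After a pretend grant, a maximal execution: P3, P1, P6 — then nothing else fits. Check, step by step:
  pool = (1, 2, 2)
  P3 needs (1, 1, 2) <= (1, 2, 2) -> finishes; pool += (3, 1, 2) = (4, 3, 4)
  P1 needs (2, 1, 1) <= (4, 3, 4) -> finishes; pool += (0, 2, 2) = (4, 5, 6)
  P6 needs (2, 2, 5) <= (4, 5, 6) -> finishes; pool += (0, 1, 0) = (4, 6, 6)
  blocked: P8 wants (5, 4, 7), pool (4, 6, 6) — not enough type-C units and type-A units
  blocked: P2 wants (1, 0, 7), pool (4, 6, 6) — not enough type-A units
Post-grant, the permanently blocked set is P8 and P2.


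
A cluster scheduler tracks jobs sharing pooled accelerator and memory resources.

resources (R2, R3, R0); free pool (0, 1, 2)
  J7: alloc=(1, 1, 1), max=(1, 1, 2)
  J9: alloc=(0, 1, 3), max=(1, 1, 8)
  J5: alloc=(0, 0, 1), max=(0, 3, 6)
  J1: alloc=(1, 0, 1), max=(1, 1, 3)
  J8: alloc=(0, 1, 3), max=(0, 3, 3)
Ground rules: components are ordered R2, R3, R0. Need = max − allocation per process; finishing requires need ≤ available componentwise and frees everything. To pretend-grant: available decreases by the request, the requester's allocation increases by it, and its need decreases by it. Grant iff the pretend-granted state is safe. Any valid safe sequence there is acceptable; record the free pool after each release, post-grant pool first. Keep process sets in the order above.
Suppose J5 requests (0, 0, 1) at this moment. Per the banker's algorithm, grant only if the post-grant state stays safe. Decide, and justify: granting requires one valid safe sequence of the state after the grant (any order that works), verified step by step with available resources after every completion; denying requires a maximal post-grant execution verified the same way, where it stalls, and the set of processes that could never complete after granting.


GRANT: granting preserves safety; a valid post-grant sequence is J7, J8, J9, J1, J5.
Key observation: the grant leaves (0, 1, 1) free — enough for J7, whose release restarts the cascade.
Check on the post-grant state, step by step:
  pool = (0, 1, 1)
  run J7 (needs (0, 0, 1), free (0, 1, 1)); after release of (1, 1, 1) the pool is (1, 2, 2)
  run J8 (needs (0, 2, 0), free (1, 2, 2)); after release of (0, 1, 3) the pool is (1, 3, 5)
  run J9 (needs (1, 0, 5), free (1, 3, 5)); after release of (0, 1, 3) the pool is (1, 4, 8)
  run J1 (needs (0, 1, 2), free (1, 4, 8)); after release of (1, 0, 1) the pool is (2, 4, 9)
  run J5 (needs (0, 3, 4), free (2, 4, 9)); after release of (0, 0, 2) the pool is (2, 4, 11)


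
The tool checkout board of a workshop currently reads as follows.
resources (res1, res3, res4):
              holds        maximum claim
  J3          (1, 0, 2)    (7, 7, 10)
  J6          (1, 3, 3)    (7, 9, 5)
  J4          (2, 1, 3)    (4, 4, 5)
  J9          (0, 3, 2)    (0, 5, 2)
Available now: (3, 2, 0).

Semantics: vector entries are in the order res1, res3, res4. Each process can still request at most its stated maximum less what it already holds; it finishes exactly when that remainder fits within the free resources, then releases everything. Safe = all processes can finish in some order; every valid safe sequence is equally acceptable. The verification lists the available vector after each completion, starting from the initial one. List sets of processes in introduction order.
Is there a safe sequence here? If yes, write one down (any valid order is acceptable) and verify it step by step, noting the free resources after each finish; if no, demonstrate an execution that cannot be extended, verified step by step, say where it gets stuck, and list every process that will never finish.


UNSAFE — no complete ordering exists.
Key observation: once J9, J4 finish, the pool peaks at (5, 6, 5) — and every remaining process still needs more res1 than that.
Going as far as possible: J9, J4; after that, nothing fits. Check, step by step:
  pool = (3, 2, 0)
  run J9 (needs (0, 2, 0), free (3, 2, 0)); after release of (0, 3, 2) the pool is (3, 5, 2)
  run J4 (needs (2, 3, 2), free (3, 5, 2)); after release of (2, 1, 3) the pool is (5, 6, 5)
  J3 still needs (6, 7, 8) but only (5, 6, 5) is free — short on res1, res3 and res4
  J6 still needs (6, 6, 2) but only (5, 6, 5) is free — short on res1
Never able to finish: J3 and J6.


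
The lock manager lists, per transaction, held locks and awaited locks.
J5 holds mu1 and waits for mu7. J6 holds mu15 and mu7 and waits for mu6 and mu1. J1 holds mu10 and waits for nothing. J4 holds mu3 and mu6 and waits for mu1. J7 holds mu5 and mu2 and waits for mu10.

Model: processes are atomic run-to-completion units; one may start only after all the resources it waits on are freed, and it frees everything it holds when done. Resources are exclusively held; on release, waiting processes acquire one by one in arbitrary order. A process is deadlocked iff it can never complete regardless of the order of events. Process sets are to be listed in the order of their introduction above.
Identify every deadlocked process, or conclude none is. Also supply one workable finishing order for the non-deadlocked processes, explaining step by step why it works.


Deadlocked set: J5, J6 and J4.
Key observation: J5 -> J6 -> J5 is a circular wait — nothing in it can go first; J4 is caught in further circular waits.
The rest can finish in the order J1, J7.
Verifying each step:
  run J1 (it waits on nothing); releases mu10
  J7 waits on mu10 — all released -> runs and releases mu5 and mu2


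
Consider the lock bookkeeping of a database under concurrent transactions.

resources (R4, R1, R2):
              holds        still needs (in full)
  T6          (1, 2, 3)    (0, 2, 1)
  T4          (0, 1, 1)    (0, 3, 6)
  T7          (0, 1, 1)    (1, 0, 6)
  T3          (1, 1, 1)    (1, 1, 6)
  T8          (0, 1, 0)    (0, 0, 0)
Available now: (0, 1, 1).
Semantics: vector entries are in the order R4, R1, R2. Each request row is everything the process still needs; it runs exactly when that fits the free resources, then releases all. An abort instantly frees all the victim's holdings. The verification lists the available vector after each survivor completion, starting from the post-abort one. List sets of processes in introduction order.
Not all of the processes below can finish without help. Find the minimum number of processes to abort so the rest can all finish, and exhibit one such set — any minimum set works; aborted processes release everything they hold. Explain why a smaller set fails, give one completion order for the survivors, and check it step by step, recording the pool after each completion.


The answer: abort T7 and T3.
Key observation: the returned (1, 2, 2) from T7 and T3 is what brings T4 — unrunnable before, under any order — into play at step 3.
No one abort is enough; case by case: T6 alone leaves T4 blocked (short on R2); T4 alone leaves T7 blocked (short on R2); T7 alone leaves T4 blocked (short on R2); T3 alone leaves T4 blocked (short on R2); T8 alone leaves T4 blocked (short on R2).
The survivors complete as T8, T6, T4. Verifying each step (starting from the post-abort pool):
  pool = (1, 3, 3)
  T8: need (0, 0, 0) fits (1, 3, 3); releases (0, 1, 0), pool now (1, 4, 3)
  T6: need (0, 2, 1) fits (1, 4, 3); releases (1, 2, 3), pool now (2, 6, 6)
  T4: need (0, 3, 6) fits (2, 6, 6); releases (0, 1, 1), pool now (2, 7, 7)


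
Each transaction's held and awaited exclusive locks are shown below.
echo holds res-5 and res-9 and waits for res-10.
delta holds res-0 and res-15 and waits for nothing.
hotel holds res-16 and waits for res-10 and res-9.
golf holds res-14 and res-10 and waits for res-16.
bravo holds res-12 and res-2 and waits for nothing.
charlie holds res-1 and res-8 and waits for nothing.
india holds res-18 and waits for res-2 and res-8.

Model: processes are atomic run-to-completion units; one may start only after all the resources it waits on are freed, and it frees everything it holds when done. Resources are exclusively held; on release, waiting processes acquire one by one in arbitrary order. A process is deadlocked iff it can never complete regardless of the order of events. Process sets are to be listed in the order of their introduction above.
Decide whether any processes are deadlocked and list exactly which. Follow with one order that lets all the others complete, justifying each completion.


Deadlocked set: echo, hotel and golf.
Key observation: the wait chain closes on itself along echo -> golf -> hotel -> echo; no other process is dragged down with it.
The rest can finish in the order bravo, charlie, india, delta.
Check, step by step:
  bravo: no waits; runs immediately, freeing res-12 and res-2
  charlie: no waits; runs immediately, freeing res-1 and res-8
  run india (all its waits — res-2 and res-8 — are resolved); releases res-18
  delta: no waits; runs immediately, freeing res-0 and res-15


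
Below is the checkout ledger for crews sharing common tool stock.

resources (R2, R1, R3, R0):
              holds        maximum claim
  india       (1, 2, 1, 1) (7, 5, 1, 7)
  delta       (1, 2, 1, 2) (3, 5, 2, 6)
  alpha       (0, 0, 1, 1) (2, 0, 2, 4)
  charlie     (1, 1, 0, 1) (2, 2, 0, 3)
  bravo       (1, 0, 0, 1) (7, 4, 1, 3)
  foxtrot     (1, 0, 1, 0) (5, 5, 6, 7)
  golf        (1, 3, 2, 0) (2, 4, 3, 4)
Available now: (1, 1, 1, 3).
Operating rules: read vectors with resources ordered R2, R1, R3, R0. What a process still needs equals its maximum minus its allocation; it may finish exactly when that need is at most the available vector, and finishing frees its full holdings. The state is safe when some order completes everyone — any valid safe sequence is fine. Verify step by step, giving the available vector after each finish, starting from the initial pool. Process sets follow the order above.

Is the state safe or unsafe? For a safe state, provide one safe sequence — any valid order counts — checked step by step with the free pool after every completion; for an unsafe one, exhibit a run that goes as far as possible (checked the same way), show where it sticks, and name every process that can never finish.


The state is UNSAFE.
Key observation: no order helps: past charlie, golf, delta, alpha, foxtrot, the free pool tops out at (5, 7, 6, 7), below what each blocked process needs in R2.
The run charlie, golf, delta, alpha, foxtrot cannot be extended any further. Check, step by step:
  pool = (1, 1, 1, 3)
  charlie needs (1, 1, 0, 2) <= (1, 1, 1, 3) -> finishes; pool += (1, 1, 0, 1) = (2, 2, 1, 4)
  golf needs (1, 1, 1, 4) <= (2, 2, 1, 4) -> finishes; pool += (1, 3, 2, 0) = (3, 5, 3, 4)
  delta needs (2, 3, 1, 4) <= (3, 5, 3, 4) -> finishes; pool += (1, 2, 1, 2) = (4, 7, 4, 6)
  alpha needs (2, 0, 1, 3) <= (4, 7, 4, 6) -> finishes; pool += (0, 0, 1, 1) = (4, 7, 5, 7)
  foxtrot needs (4, 5, 5, 7) <= (4, 7, 5, 7) -> finishes; pool += (1, 0, 1, 0) = (5, 7, 6, 7)
  blocked: india wants (6, 3, 0, 6), pool (5, 7, 6, 7) — not enough R2
  blocked: bravo wants (6, 4, 1, 2), pool (5, 7, 6, 7) — not enough R2
Permanently blocked: india and bravo.


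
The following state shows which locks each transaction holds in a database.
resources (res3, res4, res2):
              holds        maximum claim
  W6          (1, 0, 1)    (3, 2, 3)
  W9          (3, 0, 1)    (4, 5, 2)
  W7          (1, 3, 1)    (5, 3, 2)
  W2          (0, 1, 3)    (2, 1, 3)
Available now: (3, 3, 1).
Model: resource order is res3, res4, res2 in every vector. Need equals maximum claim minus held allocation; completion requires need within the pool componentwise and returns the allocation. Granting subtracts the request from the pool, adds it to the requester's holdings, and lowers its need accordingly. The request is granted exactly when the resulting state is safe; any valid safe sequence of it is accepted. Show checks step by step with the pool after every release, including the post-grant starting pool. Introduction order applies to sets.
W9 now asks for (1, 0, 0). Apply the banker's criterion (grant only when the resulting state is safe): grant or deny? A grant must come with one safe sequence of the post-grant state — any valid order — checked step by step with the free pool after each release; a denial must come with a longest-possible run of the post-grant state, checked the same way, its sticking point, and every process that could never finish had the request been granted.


DENY: after the grant no complete ordering would exist.
Key observation: after W2, W6 the pool peaks at (3, 4, 5), and each blocked process is short somewhere: W9 on res4; W7 on res3.
Pretend the grant happened; the run W2, W6 goes as far as possible. Step-by-step check:
  pool = (2, 3, 1)
  W2 needs (2, 0, 0) <= (2, 3, 1) -> finishes; pool += (0, 1, 3) = (2, 4, 4)
  W6 needs (2, 2, 2) <= (2, 4, 4) -> finishes; pool += (1, 0, 1) = (3, 4, 5)
  W9 cannot run: need (0, 5, 1) vs free (3, 4, 5) (insufficient res4)
  W7 cannot run: need (4, 0, 1) vs free (3, 4, 5) (insufficient res3)
Processes that could never finish after the grant: W9 and W7.


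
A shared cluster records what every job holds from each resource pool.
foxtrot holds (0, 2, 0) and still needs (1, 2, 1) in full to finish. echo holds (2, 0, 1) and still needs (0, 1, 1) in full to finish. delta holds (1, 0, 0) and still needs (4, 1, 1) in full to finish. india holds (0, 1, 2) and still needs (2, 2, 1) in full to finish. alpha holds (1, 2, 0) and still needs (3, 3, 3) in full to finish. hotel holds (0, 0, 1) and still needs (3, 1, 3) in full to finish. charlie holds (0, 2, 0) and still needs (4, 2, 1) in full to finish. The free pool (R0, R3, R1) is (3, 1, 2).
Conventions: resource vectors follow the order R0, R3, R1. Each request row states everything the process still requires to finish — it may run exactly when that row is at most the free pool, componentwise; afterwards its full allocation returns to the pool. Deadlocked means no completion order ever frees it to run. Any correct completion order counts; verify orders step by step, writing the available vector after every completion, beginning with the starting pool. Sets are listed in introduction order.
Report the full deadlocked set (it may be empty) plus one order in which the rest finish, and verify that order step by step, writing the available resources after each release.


Deadlocked set: foxtrot, india, alpha and charlie.
Key observation: after echo, hotel, delta complete, (6, 1, 4) is the best the pool ever gets, yet each leftover process wants more R3.
The rest can finish in the order echo, hotel, delta. Step-by-step check:
  pool = (3, 1, 2)
  echo needs (0, 1, 1) <= (3, 1, 2) -> finishes; pool += (2, 0, 1) = (5, 1, 3)
  hotel needs (3, 1, 3) <= (5, 1, 3) -> finishes; pool += (0, 0, 1) = (5, 1, 4)
  delta needs (4, 1, 1) <= (5, 1, 4) -> finishes; pool += (1, 0, 0) = (6, 1, 4)
The blocked processes can never fit:
  blocked: foxtrot wants (1, 2, 1), pool (6, 1, 4) — not enough R3
  blocked: india wants (2, 2, 1), pool (6, 1, 4) — not enough R3
  blocked: alpha wants (3, 3, 3), pool (6, 1, 4) — not enough R3
  blocked: charlie wants (4, 2, 1), pool (6, 1, 4) — not enough R3


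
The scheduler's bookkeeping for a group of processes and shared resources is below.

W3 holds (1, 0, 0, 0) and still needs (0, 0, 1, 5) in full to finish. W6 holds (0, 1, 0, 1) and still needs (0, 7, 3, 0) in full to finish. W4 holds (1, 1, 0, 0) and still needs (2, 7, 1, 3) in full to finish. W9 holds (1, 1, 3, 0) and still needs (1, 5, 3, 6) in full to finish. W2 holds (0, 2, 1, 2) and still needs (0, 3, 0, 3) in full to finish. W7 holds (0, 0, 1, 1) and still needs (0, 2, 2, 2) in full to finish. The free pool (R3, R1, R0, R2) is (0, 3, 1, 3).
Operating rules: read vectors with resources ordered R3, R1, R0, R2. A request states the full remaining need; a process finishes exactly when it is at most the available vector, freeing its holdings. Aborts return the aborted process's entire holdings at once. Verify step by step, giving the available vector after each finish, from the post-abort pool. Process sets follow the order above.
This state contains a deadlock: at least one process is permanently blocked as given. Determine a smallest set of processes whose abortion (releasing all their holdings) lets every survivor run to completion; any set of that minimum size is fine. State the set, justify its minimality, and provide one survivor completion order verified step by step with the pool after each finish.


The answer: abort W4.
Key observation: W6 had no path to completion before; after the abort of W4 ((1, 1, 0, 0) returned), step 5 is where it fits.
Why nothing smaller works: aborting no one leaves the state deadlocked as given.
The survivors complete as W2, W7, W3, W9, W6. Step-by-step check (starting from the post-abort pool):
  pool = (1, 4, 1, 3)
  W2 needs (0, 3, 0, 3) <= (1, 4, 1, 3) -> finishes; pool += (0, 2, 1, 2) = (1, 6, 2, 5)
  W7 needs (0, 2, 2, 2) <= (1, 6, 2, 5) -> finishes; pool += (0, 0, 1, 1) = (1, 6, 3, 6)
  W3 needs (0, 0, 1, 5) <= (1, 6, 3, 6) -> finishes; pool += (1, 0, 0, 0) = (2, 6, 3, 6)
  W9 needs (1, 5, 3, 6) <= (2, 6, 3, 6) -> finishes; pool += (1, 1, 3, 0) = (3, 7, 6, 6)
  W6 needs (0, 7, 3, 0) <= (3, 7, 6, 6) -> finishes; pool += (0, 1, 0, 1) = (3, 8, 6, 7)


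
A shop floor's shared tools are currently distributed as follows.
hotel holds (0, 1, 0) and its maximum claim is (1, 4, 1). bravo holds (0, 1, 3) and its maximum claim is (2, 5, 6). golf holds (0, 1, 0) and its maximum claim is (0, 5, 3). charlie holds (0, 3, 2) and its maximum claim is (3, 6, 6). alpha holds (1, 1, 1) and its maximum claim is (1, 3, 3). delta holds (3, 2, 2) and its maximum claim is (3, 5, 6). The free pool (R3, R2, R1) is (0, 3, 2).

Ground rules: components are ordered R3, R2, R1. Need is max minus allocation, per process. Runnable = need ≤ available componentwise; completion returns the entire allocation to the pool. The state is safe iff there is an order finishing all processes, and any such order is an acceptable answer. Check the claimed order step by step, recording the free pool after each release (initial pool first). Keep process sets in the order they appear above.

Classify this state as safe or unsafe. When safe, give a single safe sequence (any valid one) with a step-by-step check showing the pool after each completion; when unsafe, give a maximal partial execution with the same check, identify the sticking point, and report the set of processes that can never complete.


The state is UNSAFE.
Key observation: after alpha, golf, hotel the pool peaks at (1, 6, 3), and each blocked process is short somewhere: bravo on R3; charlie on R3, R1; delta on R1.
Going as far as possible: alpha, golf, hotel; after that, nothing fits. Verifying each step:
  pool = (0, 3, 2)
  run alpha (needs (0, 2, 2), free (0, 3, 2)); after release of (1, 1, 1) the pool is (1, 4, 3)
  run golf (needs (0, 4, 3), free (1, 4, 3)); after release of (0, 1, 0) the pool is (1, 5, 3)
  run hotel (needs (1, 3, 1), free (1, 5, 3)); after release of (0, 1, 0) the pool is (1, 6, 3)
  bravo still needs (2, 4, 3) but only (1, 6, 3) is free — short on R3
  charlie still needs (3, 3, 4) but only (1, 6, 3) is free — short on R3 and R1
  delta still needs (0, 3, 4) but only (1, 6, 3) is free — short on R1
Processes that can never finish: bravo, charlie and delta.


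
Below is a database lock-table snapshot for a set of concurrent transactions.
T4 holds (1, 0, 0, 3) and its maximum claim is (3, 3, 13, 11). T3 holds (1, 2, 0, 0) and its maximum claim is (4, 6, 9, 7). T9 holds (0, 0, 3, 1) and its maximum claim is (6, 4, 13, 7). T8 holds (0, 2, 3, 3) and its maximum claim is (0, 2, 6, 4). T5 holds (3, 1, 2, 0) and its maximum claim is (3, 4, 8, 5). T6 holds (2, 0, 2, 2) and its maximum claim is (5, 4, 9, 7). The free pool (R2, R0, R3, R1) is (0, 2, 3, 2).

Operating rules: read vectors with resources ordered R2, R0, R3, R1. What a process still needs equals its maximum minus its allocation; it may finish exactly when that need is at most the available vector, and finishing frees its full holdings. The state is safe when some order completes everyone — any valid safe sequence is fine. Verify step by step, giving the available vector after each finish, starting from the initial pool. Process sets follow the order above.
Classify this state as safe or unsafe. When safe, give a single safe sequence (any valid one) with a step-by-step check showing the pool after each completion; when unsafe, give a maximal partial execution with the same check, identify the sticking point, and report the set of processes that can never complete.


SAFE. One safe sequence: T8, T5, T6, T3, T9, T4.
Key observation: at T8 the run first touches a limit — (0, 0, 3, 1) against (0, 2, 3, 2), exact on a resource it actually requests.
Walking it through:
  pool = (0, 2, 3, 2)
  run T8 (needs (0, 0, 3, 1), free (0, 2, 3, 2)); after release of (0, 2, 3, 3) the pool is (0, 4, 6, 5)
  run T5 (needs (0, 3, 6, 5), free (0, 4, 6, 5)); after release of (3, 1, 2, 0) the pool is (3, 5, 8, 5)
  run T6 (needs (3, 4, 7, 5), free (3, 5, 8, 5)); after release of (2, 0, 2, 2) the pool is (5, 5, 10, 7)
  run T3 (needs (3, 4, 9, 7), free (5, 5, 10, 7)); after release of (1, 2, 0, 0) the pool is (6, 7, 10, 7)
  run T9 (needs (6, 4, 10, 6), free (6, 7, 10, 7)); after release of (0, 0, 3, 1) the pool is (6, 7, 13, 8)
  run T4 (needs (2, 3, 13, 8), free (6, 7, 13, 8)); after release of (1, 0, 0, 3) the pool is (7, 7, 13, 11)


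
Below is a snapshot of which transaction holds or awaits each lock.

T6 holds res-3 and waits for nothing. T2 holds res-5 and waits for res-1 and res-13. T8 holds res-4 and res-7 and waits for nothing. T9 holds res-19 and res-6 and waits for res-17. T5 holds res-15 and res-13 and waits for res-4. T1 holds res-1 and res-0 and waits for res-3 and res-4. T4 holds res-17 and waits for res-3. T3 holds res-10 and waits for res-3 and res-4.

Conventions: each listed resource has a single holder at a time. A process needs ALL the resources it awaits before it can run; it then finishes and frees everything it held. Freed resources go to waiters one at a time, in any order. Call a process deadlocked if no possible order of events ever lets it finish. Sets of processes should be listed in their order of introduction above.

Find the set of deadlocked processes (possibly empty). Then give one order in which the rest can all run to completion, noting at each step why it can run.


No process is deadlocked.
Key observation: there is no circular wait here — follow any chain and it reaches a process that is free to run now.
A valid finishing order for the others: T6, T8, T1, T5, T3, T4, T9, T2.
Walking it through:
  run T6 (it waits on nothing); releases res-3
  run T8 (it waits on nothing); releases res-4 and res-7
  run T1 (all its waits — res-3 and res-4 — are resolved); releases res-1 and res-0
  run T5 (all its waits — res-4 — are resolved); releases res-15 and res-13
  run T3 (all its waits — res-3 and res-4 — are resolved); releases res-10
  run T4 (all its waits — res-3 — are resolved); releases res-17
  run T9 (all its waits — res-17 — are resolved); releases res-19 and res-6
  run T2 (all its waits — res-1 and res-13 — are resolved); releases res-5


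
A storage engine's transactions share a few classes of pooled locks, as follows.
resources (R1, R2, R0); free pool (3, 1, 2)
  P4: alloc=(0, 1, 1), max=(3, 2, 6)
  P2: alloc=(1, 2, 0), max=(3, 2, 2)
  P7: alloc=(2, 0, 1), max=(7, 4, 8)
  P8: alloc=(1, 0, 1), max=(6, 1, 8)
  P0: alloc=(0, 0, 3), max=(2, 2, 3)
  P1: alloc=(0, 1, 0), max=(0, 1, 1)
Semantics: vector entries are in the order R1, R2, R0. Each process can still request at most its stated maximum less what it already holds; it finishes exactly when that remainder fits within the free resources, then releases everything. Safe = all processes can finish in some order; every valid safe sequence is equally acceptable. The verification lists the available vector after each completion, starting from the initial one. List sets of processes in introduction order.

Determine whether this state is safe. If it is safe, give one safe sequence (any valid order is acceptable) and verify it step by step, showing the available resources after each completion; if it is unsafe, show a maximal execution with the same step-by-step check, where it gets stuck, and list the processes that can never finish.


UNSAFE.
Key observation: the wall is R1: completing P2, P0, P4, P1 brings the pool only to (4, 5, 6), and all the rest need more.
The run P2, P0, P4, P1 cannot be extended any further. Check, step by step:
  pool = (3, 1, 2)
  P2 needs (2, 0, 2) <= (3, 1, 2) -> finishes; pool += (1, 2, 0) = (4, 3, 2)
  P0 needs (2, 2, 0) <= (4, 3, 2) -> finishes; pool += (0, 0, 3) = (4, 3, 5)
  P4 needs (3, 1, 5) <= (4, 3, 5) -> finishes; pool += (0, 1, 1) = (4, 4, 6)
  P1 needs (0, 0, 1) <= (4, 4, 6) -> finishes; pool += (0, 1, 0) = (4, 5, 6)
  blocked: P7 wants (5, 4, 7), pool (4, 5, 6) — not enough R1 and R0
  blocked: P8 wants (5, 1, 7), pool (4, 5, 6) — not enough R1 and R0
Never able to finish: P7 and P8.


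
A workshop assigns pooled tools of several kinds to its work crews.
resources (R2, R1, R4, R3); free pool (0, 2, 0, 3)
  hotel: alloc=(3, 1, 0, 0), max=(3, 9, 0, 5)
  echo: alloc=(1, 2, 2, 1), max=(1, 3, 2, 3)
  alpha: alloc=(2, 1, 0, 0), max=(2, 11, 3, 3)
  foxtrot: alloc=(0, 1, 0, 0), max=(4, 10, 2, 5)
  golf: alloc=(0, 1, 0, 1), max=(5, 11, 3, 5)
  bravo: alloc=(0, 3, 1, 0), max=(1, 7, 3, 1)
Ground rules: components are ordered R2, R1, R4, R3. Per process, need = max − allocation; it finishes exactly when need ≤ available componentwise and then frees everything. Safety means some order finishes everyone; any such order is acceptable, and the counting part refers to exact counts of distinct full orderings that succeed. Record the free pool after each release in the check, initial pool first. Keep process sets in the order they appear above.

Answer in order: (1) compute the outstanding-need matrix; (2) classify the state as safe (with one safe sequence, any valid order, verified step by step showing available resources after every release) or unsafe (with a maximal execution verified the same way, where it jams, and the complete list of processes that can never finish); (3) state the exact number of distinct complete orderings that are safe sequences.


(1) Outstanding need per process (order R2, R1, R4, R3):
  hotel: (0, 8, 0, 5)
  echo: (0, 1, 0, 2)
  alpha: (0, 10, 3, 3)
  foxtrot: (4, 9, 2, 5)
  golf: (5, 10, 3, 4)
  bravo: (1, 4, 2, 1)
(2) UNSAFE.
Key observation: after echo, bravo complete, (1, 7, 3, 4) is the best the pool ever gets, yet each leftover process wants more R1.
A maximal execution: echo, bravo — then nothing else fits. Walking it through:
  pool = (0, 2, 0, 3)
  echo needs (0, 1, 0, 2) <= (0, 2, 0, 3) -> finishes; pool += (1, 2, 2, 1) = (1, 4, 2, 4)
  bravo needs (1, 4, 2, 1) <= (1, 4, 2, 4) -> finishes; pool += (0, 3, 1, 0) = (1, 7, 3, 4)
  hotel cannot run: need (0, 8, 0, 5) vs free (1, 7, 3, 4) (insufficient R1 and R3)
  alpha cannot run: need (0, 10, 3, 3) vs free (1, 7, 3, 4) (insufficient R1)
  foxtrot cannot run: need (4, 9, 2, 5) vs free (1, 7, 3, 4) (insufficient R2, R1 and R3)
  golf cannot run: need (5, 10, 3, 4) vs free (1, 7, 3, 4) (insufficient R2 and R1)
Permanently blocked: hotel, alpha, foxtrot and golf.
(3) Precisely 0 of the possible complete orderings are safe sequences.


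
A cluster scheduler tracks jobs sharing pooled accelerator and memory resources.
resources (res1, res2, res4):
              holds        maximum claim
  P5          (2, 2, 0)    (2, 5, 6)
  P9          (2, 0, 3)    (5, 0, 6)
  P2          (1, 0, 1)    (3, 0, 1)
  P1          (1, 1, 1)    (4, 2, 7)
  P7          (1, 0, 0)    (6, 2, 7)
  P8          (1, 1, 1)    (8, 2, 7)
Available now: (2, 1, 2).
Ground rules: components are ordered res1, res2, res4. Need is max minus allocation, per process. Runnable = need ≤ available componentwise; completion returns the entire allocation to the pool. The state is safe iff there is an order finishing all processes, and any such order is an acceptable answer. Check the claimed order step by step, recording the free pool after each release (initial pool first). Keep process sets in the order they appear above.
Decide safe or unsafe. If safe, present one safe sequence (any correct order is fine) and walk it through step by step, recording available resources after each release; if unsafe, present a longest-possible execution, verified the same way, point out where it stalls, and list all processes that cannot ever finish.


SAFE — a valid safe sequence is P2, P9, P1, P7, P8, P5.
Key observation: reading the order forward, P2 is the first process whose need (2, 0, 0) meets the free pool (2, 1, 2) exactly on a resource it requests.
Step-by-step check:
  pool = (2, 1, 2)
  P2 needs (2, 0, 0) <= (2, 1, 2) -> finishes; pool += (1, 0, 1) = (3, 1, 3)
  P9 needs (3, 0, 3) <= (3, 1, 3) -> finishes; pool += (2, 0, 3) = (5, 1, 6)
  P1 needs (3, 1, 6) <= (5, 1, 6) -> finishes; pool += (1, 1, 1) = (6, 2, 7)
  P7 needs (5, 2, 7) <= (6, 2, 7) -> finishes; pool += (1, 0, 0) = (7, 2, 7)
  P8 needs (7, 1, 6) <= (7, 2, 7) -> finishes; pool += (1, 1, 1) = (8, 3, 8)
  P5 needs (0, 3, 6) <= (8, 3, 8) -> finishes; pool += (2, 2, 0) = (10, 5, 8)


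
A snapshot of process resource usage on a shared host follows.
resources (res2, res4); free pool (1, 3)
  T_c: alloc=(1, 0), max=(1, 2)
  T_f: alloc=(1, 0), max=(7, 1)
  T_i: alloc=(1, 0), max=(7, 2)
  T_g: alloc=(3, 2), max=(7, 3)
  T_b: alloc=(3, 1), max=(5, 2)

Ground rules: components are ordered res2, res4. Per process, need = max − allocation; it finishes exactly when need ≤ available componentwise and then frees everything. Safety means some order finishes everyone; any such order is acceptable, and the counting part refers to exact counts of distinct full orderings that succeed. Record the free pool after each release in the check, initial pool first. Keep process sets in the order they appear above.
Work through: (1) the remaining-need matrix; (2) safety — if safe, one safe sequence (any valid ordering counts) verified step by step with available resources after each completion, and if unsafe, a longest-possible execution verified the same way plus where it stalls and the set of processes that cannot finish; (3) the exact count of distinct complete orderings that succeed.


(1) Outstanding need per process (order res2, res4):
  T_c: (0, 2)
  T_f: (6, 1)
  T_i: (6, 2)
  T_g: (4, 1)
  T_b: (2, 1)
(2) SAFE. One safe sequence: T_c, T_b, T_g, T_i, T_f.
Key observation: the order's first zero-slack moment is T_b ((2, 1) needed, (2, 3) free — a requested resource with nothing to spare).
Step-by-step check:
  pool = (1, 3)
  run T_c (needs (0, 2), free (1, 3)); after release of (1, 0) the pool is (2, 3)
  run T_b (needs (2, 1), free (2, 3)); after release of (3, 1) the pool is (5, 4)
  run T_g (needs (4, 1), free (5, 4)); after release of (3, 2) the pool is (8, 6)
  run T_i (needs (6, 2), free (8, 6)); after release of (1, 0) the pool is (9, 6)
  run T_f (needs (6, 1), free (9, 6)); after release of (1, 0) the pool is (10, 6)
(3) Exactly 2 of the possible complete orderings are safe sequences.


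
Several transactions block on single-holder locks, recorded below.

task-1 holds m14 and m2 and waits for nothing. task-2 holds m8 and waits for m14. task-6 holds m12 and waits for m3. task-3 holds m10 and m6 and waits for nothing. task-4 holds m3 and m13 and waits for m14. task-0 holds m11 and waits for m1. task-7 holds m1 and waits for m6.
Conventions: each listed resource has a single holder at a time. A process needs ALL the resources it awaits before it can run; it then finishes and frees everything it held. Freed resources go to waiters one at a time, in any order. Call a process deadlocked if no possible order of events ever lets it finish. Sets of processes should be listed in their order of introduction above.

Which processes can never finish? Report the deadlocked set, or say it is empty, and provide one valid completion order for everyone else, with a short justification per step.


The deadlocked set is empty.
Key observation: although several processes wait, no cycle exists — each chain bottoms out at a free runner.
The rest can finish in the order task-1, task-2, task-3, task-4, task-6, task-7, task-0.
Step-by-step check:
  task-1 waits on nothing -> runs at once and releases m14 and m2
  task-2: everything it awaited (m14) is free; runs, freeing m8
  task-3 waits on nothing -> runs at once and releases m10 and m6
  task-4: everything it awaited (m14) is free; runs, freeing m3 and m13
  task-6: everything it awaited (m3) is free; runs, freeing m12
  task-7: everything it awaited (m6) is free; runs, freeing m1
  task-0: everything it awaited (m1) is free; runs, freeing m11


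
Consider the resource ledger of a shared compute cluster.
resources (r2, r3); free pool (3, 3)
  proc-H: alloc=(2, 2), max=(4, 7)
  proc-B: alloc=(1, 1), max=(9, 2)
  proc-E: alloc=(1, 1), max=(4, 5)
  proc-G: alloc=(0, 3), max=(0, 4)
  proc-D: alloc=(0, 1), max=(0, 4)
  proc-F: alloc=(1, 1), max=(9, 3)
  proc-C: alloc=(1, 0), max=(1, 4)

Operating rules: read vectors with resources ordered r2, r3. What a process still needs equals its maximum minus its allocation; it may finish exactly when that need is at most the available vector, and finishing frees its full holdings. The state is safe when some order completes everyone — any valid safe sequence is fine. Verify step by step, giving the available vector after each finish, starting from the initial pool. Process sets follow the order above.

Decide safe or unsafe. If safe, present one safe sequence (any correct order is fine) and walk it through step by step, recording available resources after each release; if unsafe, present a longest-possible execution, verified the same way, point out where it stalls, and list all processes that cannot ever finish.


UNSAFE — no complete ordering exists.
Key observation: even finishing proc-G, proc-H, proc-C, proc-D, proc-E leaves just (7, 10) free — too little r2 for any of the remaining processes.
A maximal execution: proc-G, proc-H, proc-C, proc-D, proc-E — then nothing else fits. Check, step by step:
  pool = (3, 3)
  proc-G needs (0, 1) <= (3, 3) -> finishes; pool += (0, 3) = (3, 6)
  proc-H needs (2, 5) <= (3, 6) -> finishes; pool += (2, 2) = (5, 8)
  proc-C needs (0, 4) <= (5, 8) -> finishes; pool += (1, 0) = (6, 8)
  proc-D needs (0, 3) <= (6, 8) -> finishes; pool += (0, 1) = (6, 9)
  proc-E needs (3, 4) <= (6, 9) -> finishes; pool += (1, 1) = (7, 10)
  blocked: proc-B wants (8, 1), pool (7, 10) — not enough r2
  blocked: proc-F wants (8, 2), pool (7, 10) — not enough r2
Processes that can never finish: proc-B and proc-F.


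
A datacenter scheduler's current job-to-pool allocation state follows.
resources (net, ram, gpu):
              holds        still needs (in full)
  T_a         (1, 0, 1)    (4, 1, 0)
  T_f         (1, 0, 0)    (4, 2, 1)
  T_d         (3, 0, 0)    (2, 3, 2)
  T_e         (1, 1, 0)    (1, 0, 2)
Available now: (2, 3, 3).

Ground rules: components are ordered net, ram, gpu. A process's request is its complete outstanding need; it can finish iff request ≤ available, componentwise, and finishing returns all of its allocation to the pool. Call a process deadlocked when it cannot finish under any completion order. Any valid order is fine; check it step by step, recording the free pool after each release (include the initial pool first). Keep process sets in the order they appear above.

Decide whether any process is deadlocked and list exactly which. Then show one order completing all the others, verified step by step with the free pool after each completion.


Nothing here is deadlocked.
Key observation: T_d can run right away; the returned allocation unlocks the remaining processes in turn.
One completion order for the rest: T_d, T_f, T_a, T_e. Walking it through:
  pool = (2, 3, 3)
  T_d needs (2, 3, 2) <= (2, 3, 3) -> finishes; pool += (3, 0, 0) = (5, 3, 3)
  T_f needs (4, 2, 1) <= (5, 3, 3) -> finishes; pool += (1, 0, 0) = (6, 3, 3)
  T_a needs (4, 1, 0) <= (6, 3, 3) -> finishes; pool += (1, 0, 1) = (7, 3, 4)
  T_e needs (1, 0, 2) <= (7, 3, 4) -> finishes; pool += (1, 1, 0) = (8, 4, 4)


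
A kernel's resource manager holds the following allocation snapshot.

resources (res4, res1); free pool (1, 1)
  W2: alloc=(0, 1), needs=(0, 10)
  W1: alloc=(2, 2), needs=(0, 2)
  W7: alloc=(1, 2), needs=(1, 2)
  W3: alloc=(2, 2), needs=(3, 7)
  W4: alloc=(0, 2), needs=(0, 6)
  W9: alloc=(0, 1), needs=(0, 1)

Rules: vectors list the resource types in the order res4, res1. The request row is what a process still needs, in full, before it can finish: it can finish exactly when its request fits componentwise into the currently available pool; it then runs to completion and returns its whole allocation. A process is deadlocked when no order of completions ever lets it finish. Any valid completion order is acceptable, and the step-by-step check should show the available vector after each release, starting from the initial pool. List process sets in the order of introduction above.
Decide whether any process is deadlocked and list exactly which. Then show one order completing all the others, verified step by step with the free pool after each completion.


No process is deadlocked.
Key observation: there is always a runnable process — W9 first — so the state unwinds completely.
The rest can finish in the order W9, W1, W7, W4, W3, W2. Verifying each step:
  pool = (1, 1)
  W9: need (0, 1) fits (1, 1); releases (0, 1), pool now (1, 2)
  W1: need (0, 2) fits (1, 2); releases (2, 2), pool now (3, 4)
  W7: need (1, 2) fits (3, 4); releases (1, 2), pool now (4, 6)
  W4: need (0, 6) fits (4, 6); releases (0, 2), pool now (4, 8)
  W3: need (3, 7) fits (4, 8); releases (2, 2), pool now (6, 10)
  W2: need (0, 10) fits (6, 10); releases (0, 1), pool now (6, 11)


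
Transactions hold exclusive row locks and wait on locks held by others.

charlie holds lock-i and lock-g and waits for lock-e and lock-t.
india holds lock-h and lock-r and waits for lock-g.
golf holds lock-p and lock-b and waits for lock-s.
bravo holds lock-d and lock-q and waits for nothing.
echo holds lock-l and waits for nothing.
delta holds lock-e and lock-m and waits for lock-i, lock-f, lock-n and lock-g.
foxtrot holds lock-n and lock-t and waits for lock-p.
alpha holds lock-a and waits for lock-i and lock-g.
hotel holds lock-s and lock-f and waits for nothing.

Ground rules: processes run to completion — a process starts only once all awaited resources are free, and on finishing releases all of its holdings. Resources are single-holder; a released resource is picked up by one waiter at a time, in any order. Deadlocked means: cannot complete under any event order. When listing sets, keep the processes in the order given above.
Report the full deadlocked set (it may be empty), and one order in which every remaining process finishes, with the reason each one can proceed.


Deadlocked: charlie, india, delta and alpha.
Key observation: the cycle charlie -> delta -> charlie can never break — each member waits on the next; india and alpha wait into the deadlock from upstream.
A valid finishing order for the others: hotel, echo, bravo, golf, foxtrot.
Walking it through:
  run hotel (it waits on nothing); releases lock-s and lock-f
  run echo (it waits on nothing); releases lock-l
  run bravo (it waits on nothing); releases lock-d and lock-q
  golf waits on lock-s — all released -> runs and releases lock-p and lock-b
  foxtrot waits on lock-p — all released -> runs and releases lock-n and lock-t
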